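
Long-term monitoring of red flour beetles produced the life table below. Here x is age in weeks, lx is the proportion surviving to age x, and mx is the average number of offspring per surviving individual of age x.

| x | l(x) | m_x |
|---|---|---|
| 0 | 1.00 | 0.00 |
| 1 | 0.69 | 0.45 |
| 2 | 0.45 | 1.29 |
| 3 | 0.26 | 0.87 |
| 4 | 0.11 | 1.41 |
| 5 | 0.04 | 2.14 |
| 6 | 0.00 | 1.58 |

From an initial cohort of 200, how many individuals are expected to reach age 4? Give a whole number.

22

Expected survivors = N0 · l_4 = 200 × 0.11 = 22 → 22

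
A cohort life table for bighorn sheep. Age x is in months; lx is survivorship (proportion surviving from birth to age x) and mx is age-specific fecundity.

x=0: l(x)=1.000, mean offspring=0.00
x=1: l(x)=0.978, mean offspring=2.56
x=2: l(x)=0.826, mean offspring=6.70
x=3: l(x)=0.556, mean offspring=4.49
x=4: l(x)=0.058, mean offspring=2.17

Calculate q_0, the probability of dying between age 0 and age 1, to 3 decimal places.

0.022

q_0 = (l_0 − l_1) / l_0 = (1 − 0.978) / 1
     = 0.022 / 1 = 0.022 → 0.022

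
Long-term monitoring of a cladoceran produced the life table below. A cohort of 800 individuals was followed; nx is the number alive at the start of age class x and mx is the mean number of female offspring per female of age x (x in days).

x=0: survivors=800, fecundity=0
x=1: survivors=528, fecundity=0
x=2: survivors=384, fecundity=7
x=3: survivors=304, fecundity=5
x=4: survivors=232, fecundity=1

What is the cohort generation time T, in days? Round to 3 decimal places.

2.447

lx = nx/n0 = nx/800: 1, 0.66, 0.48, 0.38, 0.29
lx·mx: 0, 0, 3.36, 1.9, 0.29 → R0 = 5.55
x·lx·mx: 0, 0, 6.72, 5.7, 1.16 → Σ = 13.58
T = 13.58 / 5.55 = 2.446847… → 2.447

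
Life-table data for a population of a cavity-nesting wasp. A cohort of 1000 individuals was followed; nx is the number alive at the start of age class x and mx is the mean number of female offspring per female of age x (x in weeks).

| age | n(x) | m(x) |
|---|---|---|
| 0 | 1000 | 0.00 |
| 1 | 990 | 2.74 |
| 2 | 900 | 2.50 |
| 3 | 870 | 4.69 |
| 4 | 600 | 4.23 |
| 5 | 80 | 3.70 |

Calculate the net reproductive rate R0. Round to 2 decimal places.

lx = nx/n0 = nx/1000: 1, 0.99, 0.9, 0.87, 0.6, 0.08
lx·mx by age: 0, 2.7126, 2.25, 4.0803, 2.538, 0.296
R0 = Σ lx·mx = 11.8769 → 11.88

11.88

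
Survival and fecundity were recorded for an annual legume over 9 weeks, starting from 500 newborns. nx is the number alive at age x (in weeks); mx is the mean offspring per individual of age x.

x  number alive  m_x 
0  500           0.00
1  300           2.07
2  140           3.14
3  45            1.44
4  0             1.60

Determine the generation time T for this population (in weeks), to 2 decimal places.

1.51

lx = nx/n0 = nx/500: 1, 0.6, 0.28, 0.09, 0
lx·mx: 0, 1.242, 0.8792, 0.1296, 0 → R0 = 2.2508
x·lx·mx: 0, 1.242, 1.7584, 0.3888, 0 → Σ = 3.3892
T = 3.3892 / 2.2508 = 1.505776… → 1.51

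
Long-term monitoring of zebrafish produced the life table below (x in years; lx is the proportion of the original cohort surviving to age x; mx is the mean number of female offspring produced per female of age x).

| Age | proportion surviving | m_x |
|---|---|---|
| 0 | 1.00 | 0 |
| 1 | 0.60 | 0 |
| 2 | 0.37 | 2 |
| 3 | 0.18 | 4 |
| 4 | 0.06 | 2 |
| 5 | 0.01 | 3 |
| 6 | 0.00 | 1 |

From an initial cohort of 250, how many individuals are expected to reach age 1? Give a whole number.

Expected survivors = N0 · l_1 = 250 × 0.60 = 150 → 150

150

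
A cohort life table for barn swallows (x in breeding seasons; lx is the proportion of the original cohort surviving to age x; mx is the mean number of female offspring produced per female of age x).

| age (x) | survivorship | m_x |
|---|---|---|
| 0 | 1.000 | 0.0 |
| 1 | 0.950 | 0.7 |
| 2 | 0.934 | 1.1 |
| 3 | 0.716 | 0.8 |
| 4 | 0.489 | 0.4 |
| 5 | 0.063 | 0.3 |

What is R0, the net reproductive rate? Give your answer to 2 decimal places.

lx·mx by age: 0, 0.665, 1.0274, 0.5728, 0.1956, 0.0189
R0 = Σ lx·mx = 2.4797 → 2.48

2.48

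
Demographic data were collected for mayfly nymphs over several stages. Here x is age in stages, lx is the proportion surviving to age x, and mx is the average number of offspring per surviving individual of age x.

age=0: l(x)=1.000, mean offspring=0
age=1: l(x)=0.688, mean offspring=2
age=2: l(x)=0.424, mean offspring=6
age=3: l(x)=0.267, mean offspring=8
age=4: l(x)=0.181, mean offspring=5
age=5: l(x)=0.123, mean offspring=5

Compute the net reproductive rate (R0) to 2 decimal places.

lx·mx by age: 0, 1.376, 2.544, 2.136, 0.905, 0.615
R0 = Σ lx·mx = 7.576 → 7.58

7.58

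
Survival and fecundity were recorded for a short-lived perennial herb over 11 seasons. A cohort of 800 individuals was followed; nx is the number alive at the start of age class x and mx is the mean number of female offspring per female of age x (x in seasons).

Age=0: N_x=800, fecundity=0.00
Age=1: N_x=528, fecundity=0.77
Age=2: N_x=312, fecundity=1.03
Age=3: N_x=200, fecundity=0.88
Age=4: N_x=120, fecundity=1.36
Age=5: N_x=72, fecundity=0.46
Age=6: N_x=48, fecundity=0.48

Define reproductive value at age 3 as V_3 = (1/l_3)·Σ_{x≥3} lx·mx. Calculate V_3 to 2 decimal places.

lx = nx/n0 = nx/800: 1, 0.66, 0.39, 0.25, 0.15, 0.09, 0.06
lx·mx for x ≥ 3: 0.22, 0.204, 0.0414, 0.0288 → sum = 0.4942
V_3 = 0.4942 / l_3 = 0.4942 / 0.25 = 1.9768 → 1.98

1.98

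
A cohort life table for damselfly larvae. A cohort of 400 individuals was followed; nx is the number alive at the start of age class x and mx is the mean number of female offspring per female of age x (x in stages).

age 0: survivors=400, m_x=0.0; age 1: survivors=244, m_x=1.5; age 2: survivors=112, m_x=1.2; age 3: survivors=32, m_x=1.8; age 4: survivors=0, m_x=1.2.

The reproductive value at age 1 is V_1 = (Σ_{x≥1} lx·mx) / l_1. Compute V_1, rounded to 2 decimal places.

2.29

lx = nx/n0 = nx/400: 1, 0.61, 0.28, 0.08, 0
lx·mx for x ≥ 1: 0.915, 0.336, 0.144, 0 → sum = 1.395
V_1 = 1.395 / l_1 = 1.395 / 0.61 = 2.286885… → 2.29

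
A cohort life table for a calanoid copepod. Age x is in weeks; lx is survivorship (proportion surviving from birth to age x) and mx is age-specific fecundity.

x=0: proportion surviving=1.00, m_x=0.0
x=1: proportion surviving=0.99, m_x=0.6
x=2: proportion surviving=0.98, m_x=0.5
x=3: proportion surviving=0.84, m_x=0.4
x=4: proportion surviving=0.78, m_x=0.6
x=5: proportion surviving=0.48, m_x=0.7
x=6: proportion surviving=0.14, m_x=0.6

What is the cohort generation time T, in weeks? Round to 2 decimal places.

lx·mx: 0, 0.594, 0.49, 0.336, 0.468, 0.336, 0.084 → R0 = 2.308
x·lx·mx: 0, 0.594, 0.98, 1.008, 1.872, 1.68, 0.504 → Σ = 6.638
T = 6.638 / 2.308 = 2.876083… → 2.88

2.88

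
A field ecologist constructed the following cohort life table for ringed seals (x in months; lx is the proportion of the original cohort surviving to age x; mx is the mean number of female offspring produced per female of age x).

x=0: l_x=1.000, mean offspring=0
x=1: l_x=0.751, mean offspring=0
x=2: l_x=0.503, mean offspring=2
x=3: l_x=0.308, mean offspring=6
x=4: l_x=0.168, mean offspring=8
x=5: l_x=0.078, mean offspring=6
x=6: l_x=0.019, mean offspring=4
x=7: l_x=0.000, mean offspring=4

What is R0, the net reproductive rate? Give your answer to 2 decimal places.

4.74

lx·mx by age: 0, 0, 1.006, 1.848, 1.344, 0.468, 0.076, 0
R0 = Σ lx·mx = 4.742 → 4.74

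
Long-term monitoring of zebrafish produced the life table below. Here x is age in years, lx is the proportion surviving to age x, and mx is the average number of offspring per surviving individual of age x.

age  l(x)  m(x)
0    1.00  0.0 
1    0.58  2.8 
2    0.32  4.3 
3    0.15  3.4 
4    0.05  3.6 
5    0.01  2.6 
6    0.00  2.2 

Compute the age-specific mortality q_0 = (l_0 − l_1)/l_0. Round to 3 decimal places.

q_0 = (l_0 − l_1) / l_0 = (1 − 0.58) / 1
     = 0.42 / 1 = 0.42 → 0.420

0.420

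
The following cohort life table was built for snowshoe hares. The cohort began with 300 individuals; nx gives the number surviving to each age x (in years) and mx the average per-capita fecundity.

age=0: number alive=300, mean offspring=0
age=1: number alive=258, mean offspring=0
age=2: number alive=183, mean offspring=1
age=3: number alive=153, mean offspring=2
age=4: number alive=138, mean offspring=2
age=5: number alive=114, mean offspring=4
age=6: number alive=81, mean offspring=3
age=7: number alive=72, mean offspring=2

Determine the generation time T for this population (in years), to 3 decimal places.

lx = nx/n0 = nx/300: 1, 0.86, 0.61, 0.51, 0.46, 0.38, 0.27, 0.24
lx·mx: 0, 0, 0.61, 1.02, 0.92, 1.52, 0.81, 0.48 → R0 = 5.36
x·lx·mx: 0, 0, 1.22, 3.06, 3.68, 7.6, 4.86, 3.36 → Σ = 23.78
T = 23.78 / 5.36 = 4.436567… → 4.437

4.437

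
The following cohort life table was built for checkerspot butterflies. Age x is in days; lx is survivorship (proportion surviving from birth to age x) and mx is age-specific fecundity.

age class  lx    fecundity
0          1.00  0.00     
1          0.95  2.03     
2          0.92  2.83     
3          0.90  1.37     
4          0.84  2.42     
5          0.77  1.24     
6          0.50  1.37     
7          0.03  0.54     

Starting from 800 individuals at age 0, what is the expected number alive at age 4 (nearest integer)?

Expected survivors = N0 · l_4 = 800 × 0.84 = 672 → 672

672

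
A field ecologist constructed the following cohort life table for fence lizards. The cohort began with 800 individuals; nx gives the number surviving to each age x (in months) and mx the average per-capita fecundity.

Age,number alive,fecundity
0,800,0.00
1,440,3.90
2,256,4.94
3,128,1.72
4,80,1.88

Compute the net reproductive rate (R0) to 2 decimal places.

lx = nx/n0 = nx/800: 1, 0.55, 0.32, 0.16, 0.1
lx·mx by age: 0, 2.145, 1.5808, 0.2752, 0.188
R0 = Σ lx·mx = 4.189 → 4.19

4.19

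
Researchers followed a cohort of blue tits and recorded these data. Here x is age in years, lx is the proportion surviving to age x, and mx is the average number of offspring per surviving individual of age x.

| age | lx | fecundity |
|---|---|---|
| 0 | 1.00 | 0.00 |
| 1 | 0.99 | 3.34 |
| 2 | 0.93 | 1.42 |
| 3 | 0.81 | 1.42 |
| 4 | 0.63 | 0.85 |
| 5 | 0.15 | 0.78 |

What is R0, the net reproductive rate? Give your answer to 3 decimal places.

lx·mx by age: 0, 3.3066, 1.3206, 1.1502, 0.5355, 0.117
R0 = Σ lx·mx = 6.4299 → 6.430

6.430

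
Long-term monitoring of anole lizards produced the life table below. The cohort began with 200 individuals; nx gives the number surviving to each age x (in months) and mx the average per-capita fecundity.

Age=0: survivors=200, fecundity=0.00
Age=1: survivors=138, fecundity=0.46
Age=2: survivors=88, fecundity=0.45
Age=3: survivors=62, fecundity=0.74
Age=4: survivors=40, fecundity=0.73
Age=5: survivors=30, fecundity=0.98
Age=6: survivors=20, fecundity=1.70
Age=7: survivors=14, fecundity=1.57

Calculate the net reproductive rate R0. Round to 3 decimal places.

1.318

lx = nx/n0 = nx/200: 1, 0.69, 0.44, 0.31, 0.2, 0.15, 0.1, 0.07
lx·mx by age: 0, 0.3174, 0.198, 0.2294, 0.146, 0.147, 0.17, 0.1099
R0 = Σ lx·mx = 1.3177 → 1.318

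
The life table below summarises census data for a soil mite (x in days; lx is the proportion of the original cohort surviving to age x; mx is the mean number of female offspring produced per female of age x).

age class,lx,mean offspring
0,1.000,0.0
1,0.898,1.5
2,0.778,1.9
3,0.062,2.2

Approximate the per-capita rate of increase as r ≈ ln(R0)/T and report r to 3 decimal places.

0.682

R0 = Σ lx·mx = 0 + 1.347 + 1.4782 + 0.1364 = 2.9616
Σ x·lx·mx = 4.7126; T = 4.7126/2.9616 = 1.59123…
r ≈ ln(R0)/T = ln(2.9616)/1.59123… = 0.68232… → 0.682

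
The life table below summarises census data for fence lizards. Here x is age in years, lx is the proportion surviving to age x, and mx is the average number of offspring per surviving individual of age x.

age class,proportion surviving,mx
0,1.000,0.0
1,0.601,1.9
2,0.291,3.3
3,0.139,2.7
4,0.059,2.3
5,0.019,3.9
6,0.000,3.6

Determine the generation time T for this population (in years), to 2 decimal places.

1.90

lx·mx: 0, 1.1419, 0.9603, 0.3753, 0.1357, 0.0741, 0 → R0 = 2.6873
x·lx·mx: 0, 1.1419, 1.9206, 1.1259, 0.5428, 0.3705, 0 → Σ = 5.1017
T = 5.1017 / 2.6873 = 1.898448… → 1.90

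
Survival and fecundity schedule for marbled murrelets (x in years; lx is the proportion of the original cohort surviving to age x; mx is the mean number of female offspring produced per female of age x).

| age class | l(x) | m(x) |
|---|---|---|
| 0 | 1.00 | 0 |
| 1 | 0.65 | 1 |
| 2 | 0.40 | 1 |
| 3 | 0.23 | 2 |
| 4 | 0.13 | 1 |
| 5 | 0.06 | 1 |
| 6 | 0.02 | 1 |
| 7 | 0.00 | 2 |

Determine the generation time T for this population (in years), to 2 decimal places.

2.19

lx·mx: 0, 0.65, 0.4, 0.46, 0.13, 0.06, 0.02, 0 → R0 = 1.72
x·lx·mx: 0, 0.65, 0.8, 1.38, 0.52, 0.3, 0.12, 0 → Σ = 3.77
T = 3.77 / 1.72 = 2.19186… → 2.19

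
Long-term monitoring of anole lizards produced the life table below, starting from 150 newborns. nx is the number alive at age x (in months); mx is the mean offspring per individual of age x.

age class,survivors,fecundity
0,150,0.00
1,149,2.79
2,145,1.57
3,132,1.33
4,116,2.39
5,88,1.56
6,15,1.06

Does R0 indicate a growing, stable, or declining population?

lx = nx/n0 = nx/150: 1, 0.99333…, 0.96667…, 0.88, 0.77333…, 0.58667…, 0.1
R0 = Σ lx·mx = 0 + 2.7714… + 1.517667… + 1.1704 + 1.848267… + 0.9152… + 0.106 = 8.328933…
R0 > 1, so the population is growing.

growing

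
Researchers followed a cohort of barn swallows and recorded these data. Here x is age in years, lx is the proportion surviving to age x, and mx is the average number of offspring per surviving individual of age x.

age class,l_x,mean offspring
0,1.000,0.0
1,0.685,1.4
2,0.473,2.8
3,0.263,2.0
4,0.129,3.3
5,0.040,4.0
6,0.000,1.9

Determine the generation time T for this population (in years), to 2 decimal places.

lx·mx: 0, 0.959, 1.3244, 0.526, 0.4257, 0.16, 0 → R0 = 3.3951
x·lx·mx: 0, 0.959, 2.6488, 1.578, 1.7028, 0.8, 0 → Σ = 7.6886
T = 7.6886 / 3.3951 = 2.264617… → 2.26

2.26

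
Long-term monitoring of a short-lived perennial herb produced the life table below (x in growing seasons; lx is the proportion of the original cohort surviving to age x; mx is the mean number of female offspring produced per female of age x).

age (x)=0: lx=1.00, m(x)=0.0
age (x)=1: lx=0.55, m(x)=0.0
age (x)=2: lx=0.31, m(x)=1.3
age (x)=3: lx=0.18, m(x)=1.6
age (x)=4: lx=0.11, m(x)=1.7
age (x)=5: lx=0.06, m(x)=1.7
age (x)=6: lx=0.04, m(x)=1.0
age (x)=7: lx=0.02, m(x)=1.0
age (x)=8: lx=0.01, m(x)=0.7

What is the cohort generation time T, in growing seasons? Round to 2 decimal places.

3.21

lx·mx: 0, 0, 0.403, 0.288, 0.187, 0.102, 0.04, 0.02, 0.007 → R0 = 1.047
x·lx·mx: 0, 0, 0.806, 0.864, 0.748, 0.51, 0.24, 0.14, 0.056 → Σ = 3.364
T = 3.364 / 1.047 = 3.212989… → 3.21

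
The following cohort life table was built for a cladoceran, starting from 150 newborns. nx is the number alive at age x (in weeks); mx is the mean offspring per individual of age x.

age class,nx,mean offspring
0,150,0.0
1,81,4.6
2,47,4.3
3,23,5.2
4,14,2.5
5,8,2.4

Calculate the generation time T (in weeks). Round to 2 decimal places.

1.83

lx = nx/n0 = nx/150: 1, 0.54, 0.31333…, 0.15333…, 0.09333…, 0.05333…
lx·mx: 0, 2.484, 1.347333…, 0.797333…, 0.233333…, 0.128… → R0 = 4.99…
x·lx·mx: 0, 2.484, 2.694667…, 2.392…, 0.933333…, 0.64… → Σ = 9.144…
T = 9.144… / 4.99… = 1.832465… → 1.83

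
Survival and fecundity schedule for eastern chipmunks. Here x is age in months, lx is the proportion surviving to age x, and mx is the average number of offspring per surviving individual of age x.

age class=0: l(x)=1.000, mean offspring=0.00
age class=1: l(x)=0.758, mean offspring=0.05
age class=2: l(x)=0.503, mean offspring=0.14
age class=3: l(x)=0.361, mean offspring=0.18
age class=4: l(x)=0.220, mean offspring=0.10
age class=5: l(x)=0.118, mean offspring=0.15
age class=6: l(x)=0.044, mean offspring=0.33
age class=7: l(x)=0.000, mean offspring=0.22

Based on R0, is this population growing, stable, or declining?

declining

R0 = Σ lx·mx = 0 + 0.0379 + 0.07042 + 0.06498 + 0.022 + 0.0177 + 0.01452 + 0 = 0.22752
R0 < 1, so the population is declining.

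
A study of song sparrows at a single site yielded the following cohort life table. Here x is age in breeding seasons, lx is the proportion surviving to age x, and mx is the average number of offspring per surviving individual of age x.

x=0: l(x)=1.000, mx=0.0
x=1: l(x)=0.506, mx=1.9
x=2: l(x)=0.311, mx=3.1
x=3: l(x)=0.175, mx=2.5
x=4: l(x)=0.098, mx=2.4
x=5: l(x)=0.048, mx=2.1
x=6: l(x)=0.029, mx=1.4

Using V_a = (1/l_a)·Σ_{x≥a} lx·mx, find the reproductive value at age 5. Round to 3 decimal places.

2.946

lx·mx for x ≥ 5: 0.1008, 0.0406 → sum = 0.1414
V_5 = 0.1414 / l_5 = 0.1414 / 0.048 = 2.945833… → 2.946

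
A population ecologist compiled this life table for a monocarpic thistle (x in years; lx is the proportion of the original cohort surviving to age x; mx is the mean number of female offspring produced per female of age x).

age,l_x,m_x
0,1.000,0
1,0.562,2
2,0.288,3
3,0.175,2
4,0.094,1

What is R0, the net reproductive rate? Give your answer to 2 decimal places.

lx·mx by age: 0, 1.124, 0.864, 0.35, 0.094
R0 = Σ lx·mx = 2.432 → 2.43

2.43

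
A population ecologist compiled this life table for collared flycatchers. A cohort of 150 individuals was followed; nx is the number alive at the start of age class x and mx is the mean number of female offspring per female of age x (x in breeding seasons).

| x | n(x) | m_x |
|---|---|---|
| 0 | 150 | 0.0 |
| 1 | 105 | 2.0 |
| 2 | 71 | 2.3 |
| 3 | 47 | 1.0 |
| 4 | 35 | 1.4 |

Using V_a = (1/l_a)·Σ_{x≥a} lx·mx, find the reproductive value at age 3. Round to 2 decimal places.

lx = nx/n0 = nx/150: 1, 0.7, 0.47333…, 0.31333…, 0.23333…
lx·mx for x ≥ 3: 0.313333…, 0.326667… → sum = 0.64…
V_3 = 0.64… / l_3 = 0.64… / 0.313333… = 2.042553… → 2.04

2.04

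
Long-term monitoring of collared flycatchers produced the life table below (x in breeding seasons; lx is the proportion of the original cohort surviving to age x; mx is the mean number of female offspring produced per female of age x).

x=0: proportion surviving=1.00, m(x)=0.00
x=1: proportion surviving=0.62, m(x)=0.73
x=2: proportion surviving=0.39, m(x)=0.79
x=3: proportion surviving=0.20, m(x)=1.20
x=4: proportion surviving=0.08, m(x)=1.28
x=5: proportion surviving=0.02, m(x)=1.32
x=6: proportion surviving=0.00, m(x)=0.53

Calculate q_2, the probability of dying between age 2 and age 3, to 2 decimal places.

q_2 = (l_2 − l_3) / l_2 = (0.39 − 0.2) / 0.39
     = 0.19 / 0.39 = 0.487179… → 0.49

0.49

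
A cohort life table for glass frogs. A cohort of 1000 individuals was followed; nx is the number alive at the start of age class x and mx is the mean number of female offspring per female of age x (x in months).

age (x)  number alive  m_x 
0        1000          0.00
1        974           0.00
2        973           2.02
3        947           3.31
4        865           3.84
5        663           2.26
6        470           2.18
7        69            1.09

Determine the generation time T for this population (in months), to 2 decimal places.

3.70

lx = nx/n0 = nx/1000: 1, 0.974, 0.973, 0.947, 0.865, 0.663, 0.47, 0.069
lx·mx: 0, 0, 1.96546, 3.13457, 3.3216, 1.49838, 1.0246, 0.07521 → R0 = 11.01982
x·lx·mx: 0, 0, 3.93092, 9.40371, 13.2864, 7.4919, 6.1476, 0.52647 → Σ = 40.787
T = 40.787 / 11.01982 = 3.70124… → 3.70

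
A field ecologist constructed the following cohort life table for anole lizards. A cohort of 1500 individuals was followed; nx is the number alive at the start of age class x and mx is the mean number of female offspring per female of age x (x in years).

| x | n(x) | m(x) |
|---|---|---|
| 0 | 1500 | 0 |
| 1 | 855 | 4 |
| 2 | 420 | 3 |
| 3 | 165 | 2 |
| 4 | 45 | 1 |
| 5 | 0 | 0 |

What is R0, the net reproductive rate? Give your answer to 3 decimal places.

lx = nx/n0 = nx/1500: 1, 0.57, 0.28, 0.11, 0.03, 0
lx·mx by age: 0, 2.28, 0.84, 0.22, 0.03, 0
R0 = Σ lx·mx = 3.37 → 3.370

3.370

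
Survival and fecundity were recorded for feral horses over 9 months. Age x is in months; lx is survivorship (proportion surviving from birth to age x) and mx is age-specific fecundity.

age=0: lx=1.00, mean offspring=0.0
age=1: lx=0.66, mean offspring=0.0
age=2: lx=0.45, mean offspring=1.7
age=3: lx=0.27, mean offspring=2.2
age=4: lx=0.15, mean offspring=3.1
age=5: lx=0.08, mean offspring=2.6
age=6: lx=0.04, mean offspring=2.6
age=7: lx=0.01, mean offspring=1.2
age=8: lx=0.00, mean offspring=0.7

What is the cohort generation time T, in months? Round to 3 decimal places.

3.222

lx·mx: 0, 0, 0.765, 0.594, 0.465, 0.208, 0.104, 0.012, 0 → R0 = 2.148
x·lx·mx: 0, 0, 1.53, 1.782, 1.86, 1.04, 0.624, 0.084, 0 → Σ = 6.92
T = 6.92 / 2.148 = 3.221601… → 3.222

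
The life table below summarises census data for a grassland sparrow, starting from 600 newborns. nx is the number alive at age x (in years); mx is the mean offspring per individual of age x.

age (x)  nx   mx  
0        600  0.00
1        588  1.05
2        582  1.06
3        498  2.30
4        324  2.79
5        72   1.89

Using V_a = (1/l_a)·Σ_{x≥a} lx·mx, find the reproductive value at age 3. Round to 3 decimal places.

4.388

lx = nx/n0 = nx/600: 1, 0.98, 0.97, 0.83, 0.54, 0.12
lx·mx for x ≥ 3: 1.909, 1.5066, 0.2268 → sum = 3.6424
V_3 = 3.6424 / l_3 = 3.6424 / 0.83 = 4.388434… → 4.388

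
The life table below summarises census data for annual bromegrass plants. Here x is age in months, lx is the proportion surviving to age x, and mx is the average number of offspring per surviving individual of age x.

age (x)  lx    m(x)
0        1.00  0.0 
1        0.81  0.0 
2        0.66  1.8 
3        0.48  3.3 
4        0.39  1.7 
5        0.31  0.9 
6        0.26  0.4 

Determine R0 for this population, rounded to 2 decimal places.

3.82

lx·mx by age: 0, 0, 1.188, 1.584, 0.663, 0.279, 0.104
R0 = Σ lx·mx = 3.818 → 3.82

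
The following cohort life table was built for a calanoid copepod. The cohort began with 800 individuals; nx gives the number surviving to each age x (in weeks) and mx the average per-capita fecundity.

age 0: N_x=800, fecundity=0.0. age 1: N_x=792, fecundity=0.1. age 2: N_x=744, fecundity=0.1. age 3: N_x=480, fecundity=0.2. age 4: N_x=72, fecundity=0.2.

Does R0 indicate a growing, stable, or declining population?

lx = nx/n0 = nx/800: 1, 0.99, 0.93, 0.6, 0.09
R0 = Σ lx·mx = 0 + 0.099 + 0.093 + 0.12 + 0.018 = 0.33
R0 < 1, so the population is declining.

declining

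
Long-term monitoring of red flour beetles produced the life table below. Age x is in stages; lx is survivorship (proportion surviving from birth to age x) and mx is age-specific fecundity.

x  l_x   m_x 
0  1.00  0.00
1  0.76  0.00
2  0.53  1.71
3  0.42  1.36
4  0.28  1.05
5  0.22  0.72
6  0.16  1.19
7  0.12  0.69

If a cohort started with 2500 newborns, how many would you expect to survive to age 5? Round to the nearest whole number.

Expected survivors = N0 · l_5 = 2500 × 0.22 = 550 → 550

550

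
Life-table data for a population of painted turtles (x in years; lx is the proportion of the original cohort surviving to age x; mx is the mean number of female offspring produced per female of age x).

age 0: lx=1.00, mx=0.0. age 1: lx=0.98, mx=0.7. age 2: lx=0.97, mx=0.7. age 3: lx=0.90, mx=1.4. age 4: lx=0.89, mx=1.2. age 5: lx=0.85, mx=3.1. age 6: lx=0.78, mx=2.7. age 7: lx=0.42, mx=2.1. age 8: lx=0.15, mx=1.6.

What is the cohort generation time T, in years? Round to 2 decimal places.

lx·mx: 0, 0.686, 0.679, 1.26, 1.068, 2.635, 2.106, 0.882, 0.24 → R0 = 9.556
x·lx·mx: 0, 0.686, 1.358, 3.78, 4.272, 13.175, 12.636, 6.174, 1.92 → Σ = 44.001
T = 44.001 / 9.556 = 4.604542… → 4.60

4.60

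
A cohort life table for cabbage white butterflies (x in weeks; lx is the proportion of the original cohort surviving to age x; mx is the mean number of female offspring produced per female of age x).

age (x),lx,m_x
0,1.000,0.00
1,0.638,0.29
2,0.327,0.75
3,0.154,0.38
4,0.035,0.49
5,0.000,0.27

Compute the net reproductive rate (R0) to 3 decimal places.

lx·mx by age: 0, 0.18502, 0.24525, 0.05852, 0.01715, 0
R0 = Σ lx·mx = 0.50594 → 0.506

0.506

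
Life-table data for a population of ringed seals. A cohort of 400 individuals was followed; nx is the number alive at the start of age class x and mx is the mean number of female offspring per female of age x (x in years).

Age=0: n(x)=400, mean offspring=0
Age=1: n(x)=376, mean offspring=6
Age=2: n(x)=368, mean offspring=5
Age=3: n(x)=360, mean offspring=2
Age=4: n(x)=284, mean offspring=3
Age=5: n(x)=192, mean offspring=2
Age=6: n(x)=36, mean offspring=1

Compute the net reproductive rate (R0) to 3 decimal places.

15.220

lx = nx/n0 = nx/400: 1, 0.94, 0.92, 0.9, 0.71, 0.48, 0.09
lx·mx by age: 0, 5.64, 4.6, 1.8, 2.13, 0.96, 0.09
R0 = Σ lx·mx = 15.22 → 15.220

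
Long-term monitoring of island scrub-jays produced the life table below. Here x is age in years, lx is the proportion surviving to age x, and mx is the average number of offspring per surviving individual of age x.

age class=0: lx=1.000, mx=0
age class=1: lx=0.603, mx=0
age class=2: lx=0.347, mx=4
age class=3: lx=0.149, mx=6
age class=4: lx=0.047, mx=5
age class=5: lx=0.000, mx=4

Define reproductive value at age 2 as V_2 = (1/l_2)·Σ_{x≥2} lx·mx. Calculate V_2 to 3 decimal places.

lx·mx for x ≥ 2: 1.388, 0.894, 0.235, 0 → sum = 2.517
V_2 = 2.517 / l_2 = 2.517 / 0.347 = 7.253602… → 7.254

7.254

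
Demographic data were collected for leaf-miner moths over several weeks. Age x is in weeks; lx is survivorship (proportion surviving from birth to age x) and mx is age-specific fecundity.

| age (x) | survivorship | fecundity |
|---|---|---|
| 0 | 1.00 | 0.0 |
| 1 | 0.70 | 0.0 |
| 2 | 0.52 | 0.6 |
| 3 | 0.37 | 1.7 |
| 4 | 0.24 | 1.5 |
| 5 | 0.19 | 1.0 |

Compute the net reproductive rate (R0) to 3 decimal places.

lx·mx by age: 0, 0, 0.312, 0.629, 0.36, 0.19
R0 = Σ lx·mx = 1.491 → 1.491

1.491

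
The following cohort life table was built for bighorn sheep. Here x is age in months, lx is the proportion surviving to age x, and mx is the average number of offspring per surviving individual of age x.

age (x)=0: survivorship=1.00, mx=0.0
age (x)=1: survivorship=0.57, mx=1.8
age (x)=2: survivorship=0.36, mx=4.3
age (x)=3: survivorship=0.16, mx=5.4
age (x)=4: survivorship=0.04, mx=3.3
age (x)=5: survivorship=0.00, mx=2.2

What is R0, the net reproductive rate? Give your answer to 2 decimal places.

lx·mx by age: 0, 1.026, 1.548, 0.864, 0.132, 0
R0 = Σ lx·mx = 3.57 → 3.57

3.57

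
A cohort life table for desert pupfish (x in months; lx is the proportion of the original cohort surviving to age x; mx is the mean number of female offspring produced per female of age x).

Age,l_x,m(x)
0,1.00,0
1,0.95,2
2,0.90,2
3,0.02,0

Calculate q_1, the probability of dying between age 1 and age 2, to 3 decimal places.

0.053

q_1 = (l_1 − l_2) / l_1 = (0.95 − 0.9) / 0.95
     = 0.05 / 0.95 = 0.052632… → 0.053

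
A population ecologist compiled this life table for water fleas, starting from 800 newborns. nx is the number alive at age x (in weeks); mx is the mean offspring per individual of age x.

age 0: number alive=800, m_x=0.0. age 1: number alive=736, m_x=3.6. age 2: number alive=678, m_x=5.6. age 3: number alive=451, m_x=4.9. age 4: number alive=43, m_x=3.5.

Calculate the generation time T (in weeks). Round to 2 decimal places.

lx = nx/n0 = nx/800: 1, 0.92, 0.8475, 0.56375, 0.05375
lx·mx: 0, 3.312, 4.746, 2.762375, 0.188125 → R0 = 11.0085
x·lx·mx: 0, 3.312, 9.492, 8.287125, 0.7525 → Σ = 21.843625
T = 21.843625 / 11.0085 = 1.984251… → 1.98

1.98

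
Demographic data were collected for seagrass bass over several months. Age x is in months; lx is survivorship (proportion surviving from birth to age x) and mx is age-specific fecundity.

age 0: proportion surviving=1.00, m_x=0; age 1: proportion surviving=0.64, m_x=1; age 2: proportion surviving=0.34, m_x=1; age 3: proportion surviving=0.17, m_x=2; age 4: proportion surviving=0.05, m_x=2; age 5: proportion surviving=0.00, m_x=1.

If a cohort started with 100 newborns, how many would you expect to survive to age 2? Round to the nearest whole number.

Expected survivors = N0 · l_2 = 100 × 0.34 = 34 → 34

34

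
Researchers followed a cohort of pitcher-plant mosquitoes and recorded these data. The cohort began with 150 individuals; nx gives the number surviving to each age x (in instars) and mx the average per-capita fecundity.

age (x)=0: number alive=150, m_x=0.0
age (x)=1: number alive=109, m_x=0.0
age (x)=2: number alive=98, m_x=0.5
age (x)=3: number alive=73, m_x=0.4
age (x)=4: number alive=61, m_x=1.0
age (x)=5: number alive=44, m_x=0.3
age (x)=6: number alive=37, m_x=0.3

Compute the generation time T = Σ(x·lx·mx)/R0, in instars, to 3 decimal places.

lx = nx/n0 = nx/150: 1, 0.72667…, 0.65333…, 0.48667…, 0.40667…, 0.29333…, 0.24667…
lx·mx: 0, 0, 0.326667…, 0.194667…, 0.406667…, 0.088…, 0.074… → R0 = 1.09…
x·lx·mx: 0, 0, 0.653333…, 0.584…, 1.626667…, 0.44…, 0.444… → Σ = 3.748…
T = 3.748… / 1.09… = 3.438532… → 3.439

3.439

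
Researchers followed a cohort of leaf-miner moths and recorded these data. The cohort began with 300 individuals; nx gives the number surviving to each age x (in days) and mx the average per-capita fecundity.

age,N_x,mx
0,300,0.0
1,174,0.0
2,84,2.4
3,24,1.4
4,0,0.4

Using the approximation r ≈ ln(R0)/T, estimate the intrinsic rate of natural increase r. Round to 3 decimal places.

-0.114

lx = nx/n0 = nx/300: 1, 0.58, 0.28, 0.08, 0
R0 = Σ lx·mx = 0 + 0 + 0.672 + 0.112 + 0 = 0.784
Σ x·lx·mx = 1.68; T = 1.68/0.784 = 2.14286…
r ≈ ln(R0)/T = ln(0.784)/2.14286… = -0.11356… → -0.114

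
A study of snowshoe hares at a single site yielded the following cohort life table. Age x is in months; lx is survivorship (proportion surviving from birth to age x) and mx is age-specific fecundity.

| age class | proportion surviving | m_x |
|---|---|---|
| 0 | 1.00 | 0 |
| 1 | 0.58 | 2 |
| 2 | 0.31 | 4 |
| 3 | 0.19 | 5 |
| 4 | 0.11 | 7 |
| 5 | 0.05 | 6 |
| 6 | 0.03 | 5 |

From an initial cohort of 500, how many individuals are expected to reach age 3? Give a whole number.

95

Expected survivors = N0 · l_3 = 500 × 0.19 = 95 → 95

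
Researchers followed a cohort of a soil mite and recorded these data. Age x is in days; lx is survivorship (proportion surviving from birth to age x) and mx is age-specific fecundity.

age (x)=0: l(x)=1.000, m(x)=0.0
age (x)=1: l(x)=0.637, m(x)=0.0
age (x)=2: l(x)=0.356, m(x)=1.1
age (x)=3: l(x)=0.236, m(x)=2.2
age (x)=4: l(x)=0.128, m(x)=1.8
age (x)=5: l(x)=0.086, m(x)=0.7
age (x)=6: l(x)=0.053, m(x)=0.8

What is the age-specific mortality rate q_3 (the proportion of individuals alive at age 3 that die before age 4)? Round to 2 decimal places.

0.46

q_3 = (l_3 − l_4) / l_3 = (0.236 − 0.128) / 0.236
     = 0.108 / 0.236 = 0.457627… → 0.46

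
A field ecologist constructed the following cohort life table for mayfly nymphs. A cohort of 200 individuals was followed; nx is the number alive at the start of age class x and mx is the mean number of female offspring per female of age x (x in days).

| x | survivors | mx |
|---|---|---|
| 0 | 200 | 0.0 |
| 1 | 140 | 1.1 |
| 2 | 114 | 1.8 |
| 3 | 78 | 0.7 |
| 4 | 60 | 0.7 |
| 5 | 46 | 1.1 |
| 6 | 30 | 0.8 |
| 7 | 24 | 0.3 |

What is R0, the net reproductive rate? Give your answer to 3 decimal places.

2.688

lx = nx/n0 = nx/200: 1, 0.7, 0.57, 0.39, 0.3, 0.23, 0.15, 0.12
lx·mx by age: 0, 0.77, 1.026, 0.273, 0.21, 0.253, 0.12, 0.036
R0 = Σ lx·mx = 2.688 → 2.688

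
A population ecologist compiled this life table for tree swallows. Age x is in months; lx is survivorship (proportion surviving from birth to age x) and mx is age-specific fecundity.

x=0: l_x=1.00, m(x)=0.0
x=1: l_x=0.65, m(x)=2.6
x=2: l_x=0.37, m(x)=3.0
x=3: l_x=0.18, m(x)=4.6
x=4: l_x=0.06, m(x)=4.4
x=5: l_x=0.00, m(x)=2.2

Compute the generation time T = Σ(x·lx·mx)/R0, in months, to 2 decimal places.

1.91

lx·mx: 0, 1.69, 1.11, 0.828, 0.264, 0 → R0 = 3.892
x·lx·mx: 0, 1.69, 2.22, 2.484, 1.056, 0 → Σ = 7.45
T = 7.45 / 3.892 = 1.914183… → 1.91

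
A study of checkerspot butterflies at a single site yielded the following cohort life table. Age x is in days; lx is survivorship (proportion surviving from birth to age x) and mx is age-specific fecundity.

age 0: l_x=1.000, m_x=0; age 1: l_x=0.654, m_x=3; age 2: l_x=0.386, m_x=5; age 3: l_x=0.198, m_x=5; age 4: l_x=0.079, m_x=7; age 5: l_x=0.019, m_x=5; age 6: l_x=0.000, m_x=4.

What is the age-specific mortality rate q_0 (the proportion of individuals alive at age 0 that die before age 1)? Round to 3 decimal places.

q_0 = (l_0 − l_1) / l_0 = (1 − 0.654) / 1
     = 0.346 / 1 = 0.346 → 0.346

0.346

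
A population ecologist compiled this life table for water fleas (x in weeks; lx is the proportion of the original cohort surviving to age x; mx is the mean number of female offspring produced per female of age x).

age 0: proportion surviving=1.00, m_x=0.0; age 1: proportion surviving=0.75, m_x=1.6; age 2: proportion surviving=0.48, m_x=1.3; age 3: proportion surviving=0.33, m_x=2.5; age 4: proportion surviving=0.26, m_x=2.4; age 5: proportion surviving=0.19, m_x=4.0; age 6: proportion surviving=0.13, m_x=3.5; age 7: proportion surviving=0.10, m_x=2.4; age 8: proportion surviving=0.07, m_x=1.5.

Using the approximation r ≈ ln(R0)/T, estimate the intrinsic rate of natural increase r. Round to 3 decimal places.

R0 = Σ lx·mx = 0 + 1.2 + 0.624 + 0.825 + 0.624 + 0.76 + 0.455 + 0.24 + 0.105 = 4.833
Σ x·lx·mx = 16.469; T = 16.469/4.833 = 3.40761…
r ≈ ln(R0)/T = ln(4.833)/3.40761… = 0.46234… → 0.462

0.462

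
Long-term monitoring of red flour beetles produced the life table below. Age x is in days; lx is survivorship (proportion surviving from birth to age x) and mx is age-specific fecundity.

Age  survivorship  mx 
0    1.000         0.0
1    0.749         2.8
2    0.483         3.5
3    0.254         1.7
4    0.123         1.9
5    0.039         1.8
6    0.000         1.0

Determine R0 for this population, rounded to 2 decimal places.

4.52

lx·mx by age: 0, 2.0972, 1.6905, 0.4318, 0.2337, 0.0702, 0
R0 = Σ lx·mx = 4.5234 → 4.52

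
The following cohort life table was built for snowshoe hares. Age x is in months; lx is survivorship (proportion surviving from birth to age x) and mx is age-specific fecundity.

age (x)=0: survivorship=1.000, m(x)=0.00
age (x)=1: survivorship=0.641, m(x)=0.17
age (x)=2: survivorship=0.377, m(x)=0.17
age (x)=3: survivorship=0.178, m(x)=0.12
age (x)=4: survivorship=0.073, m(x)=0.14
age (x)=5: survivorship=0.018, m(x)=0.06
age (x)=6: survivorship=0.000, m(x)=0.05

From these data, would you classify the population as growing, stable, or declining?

declining

R0 = Σ lx·mx = 0 + 0.10897 + 0.06409 + 0.02136 + 0.01022 + 0.00108 + 0 = 0.20572
R0 < 1, so the population is declining.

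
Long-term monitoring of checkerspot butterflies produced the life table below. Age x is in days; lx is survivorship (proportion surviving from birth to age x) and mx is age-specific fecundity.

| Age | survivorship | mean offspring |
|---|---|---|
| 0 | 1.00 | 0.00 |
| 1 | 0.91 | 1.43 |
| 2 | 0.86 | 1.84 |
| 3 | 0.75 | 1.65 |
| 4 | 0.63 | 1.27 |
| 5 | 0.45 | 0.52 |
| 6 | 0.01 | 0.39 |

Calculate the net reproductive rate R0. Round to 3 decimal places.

lx·mx by age: 0, 1.3013, 1.5824, 1.2375, 0.8001, 0.234, 0.0039
R0 = Σ lx·mx = 5.1592 → 5.159

5.159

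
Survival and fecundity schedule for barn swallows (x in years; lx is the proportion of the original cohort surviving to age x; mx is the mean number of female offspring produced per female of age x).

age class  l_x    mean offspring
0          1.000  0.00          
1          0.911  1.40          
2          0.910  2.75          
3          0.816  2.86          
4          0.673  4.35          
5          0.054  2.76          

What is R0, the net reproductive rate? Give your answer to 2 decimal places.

9.19

lx·mx by age: 0, 1.2754, 2.5025, 2.33376, 2.92755, 0.14904
R0 = Σ lx·mx = 9.18825 → 9.19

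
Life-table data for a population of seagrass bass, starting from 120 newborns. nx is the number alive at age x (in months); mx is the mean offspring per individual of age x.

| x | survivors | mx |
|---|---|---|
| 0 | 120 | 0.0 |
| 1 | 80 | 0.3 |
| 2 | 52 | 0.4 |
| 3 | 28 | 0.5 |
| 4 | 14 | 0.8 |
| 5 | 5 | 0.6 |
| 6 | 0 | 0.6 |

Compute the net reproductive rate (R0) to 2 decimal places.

lx = nx/n0 = nx/120: 1, 0.66667…, 0.43333…, 0.23333…, 0.11667…, 0.04167…, 0
lx·mx by age: 0, 0.2…, 0.173333…, 0.116667…, 0.093333…, 0.025…, 0
R0 = Σ lx·mx = 0.608333… → 0.61

0.61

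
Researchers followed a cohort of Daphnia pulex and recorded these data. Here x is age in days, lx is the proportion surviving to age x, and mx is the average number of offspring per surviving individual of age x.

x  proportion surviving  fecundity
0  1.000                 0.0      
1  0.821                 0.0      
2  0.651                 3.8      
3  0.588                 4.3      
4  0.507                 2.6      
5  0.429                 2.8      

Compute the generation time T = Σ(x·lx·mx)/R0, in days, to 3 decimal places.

lx·mx: 0, 0, 2.4738, 2.5284, 1.3182, 1.2012 → R0 = 7.5216
x·lx·mx: 0, 0, 4.9476, 7.5852, 5.2728, 6.006 → Σ = 23.8116
T = 23.8116 / 7.5216 = 3.165763… → 3.166

3.166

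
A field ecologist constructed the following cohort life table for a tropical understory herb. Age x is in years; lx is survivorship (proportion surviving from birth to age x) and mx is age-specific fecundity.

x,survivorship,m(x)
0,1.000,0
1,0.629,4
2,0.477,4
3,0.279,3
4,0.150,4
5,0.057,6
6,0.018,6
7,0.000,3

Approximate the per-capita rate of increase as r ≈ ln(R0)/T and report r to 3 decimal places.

0.855

R0 = Σ lx·mx = 0 + 2.516 + 1.908 + 0.837 + 0.6 + 0.342 + 0.108 + 0 = 6.311
Σ x·lx·mx = 13.601; T = 13.601/6.311 = 2.15513…
r ≈ ln(R0)/T = ln(6.311)/2.15513… = 0.85484… → 0.855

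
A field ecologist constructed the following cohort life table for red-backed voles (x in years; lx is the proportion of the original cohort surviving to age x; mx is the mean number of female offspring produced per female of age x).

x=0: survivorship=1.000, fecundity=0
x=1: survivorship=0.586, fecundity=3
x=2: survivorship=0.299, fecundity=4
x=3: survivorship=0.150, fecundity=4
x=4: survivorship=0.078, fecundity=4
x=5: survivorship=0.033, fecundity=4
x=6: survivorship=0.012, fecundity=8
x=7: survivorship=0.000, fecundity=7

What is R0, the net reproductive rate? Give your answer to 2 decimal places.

4.09

lx·mx by age: 0, 1.758, 1.196, 0.6, 0.312, 0.132, 0.096, 0
R0 = Σ lx·mx = 4.094 → 4.09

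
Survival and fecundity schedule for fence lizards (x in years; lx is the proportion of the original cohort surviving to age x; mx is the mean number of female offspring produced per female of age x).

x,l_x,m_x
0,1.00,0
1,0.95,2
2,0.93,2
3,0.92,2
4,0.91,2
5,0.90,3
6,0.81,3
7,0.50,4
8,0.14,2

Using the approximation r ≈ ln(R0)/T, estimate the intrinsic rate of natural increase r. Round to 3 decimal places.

0.637

R0 = Σ lx·mx = 0 + 1.9 + 1.86 + 1.84 + 1.82 + 2.7 + 2.43 + 2 + 0.28 = 14.83
Σ x·lx·mx = 62.74; T = 62.74/14.83 = 4.23061…
r ≈ ln(R0)/T = ln(14.83)/4.23061… = 0.63741… → 0.637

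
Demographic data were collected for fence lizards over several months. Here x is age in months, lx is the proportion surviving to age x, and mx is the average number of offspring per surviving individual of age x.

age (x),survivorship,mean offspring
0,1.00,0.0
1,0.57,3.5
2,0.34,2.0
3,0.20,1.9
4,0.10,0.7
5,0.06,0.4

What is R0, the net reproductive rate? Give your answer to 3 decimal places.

3.149

lx·mx by age: 0, 1.995, 0.68, 0.38, 0.07, 0.024
R0 = Σ lx·mx = 3.149 → 3.149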